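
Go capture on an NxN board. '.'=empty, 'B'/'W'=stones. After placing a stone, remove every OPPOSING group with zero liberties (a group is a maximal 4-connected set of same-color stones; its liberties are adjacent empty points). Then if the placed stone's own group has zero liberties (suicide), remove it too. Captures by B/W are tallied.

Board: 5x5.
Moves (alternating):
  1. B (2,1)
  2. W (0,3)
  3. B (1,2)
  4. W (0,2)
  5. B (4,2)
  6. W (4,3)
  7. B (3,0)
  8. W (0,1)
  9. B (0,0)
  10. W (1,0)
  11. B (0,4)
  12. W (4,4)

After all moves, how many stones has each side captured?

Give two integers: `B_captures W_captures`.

Move 1: B@(2,1) -> caps B=0 W=0
Move 2: W@(0,3) -> caps B=0 W=0
Move 3: B@(1,2) -> caps B=0 W=0
Move 4: W@(0,2) -> caps B=0 W=0
Move 5: B@(4,2) -> caps B=0 W=0
Move 6: W@(4,3) -> caps B=0 W=0
Move 7: B@(3,0) -> caps B=0 W=0
Move 8: W@(0,1) -> caps B=0 W=0
Move 9: B@(0,0) -> caps B=0 W=0
Move 10: W@(1,0) -> caps B=0 W=1
Move 11: B@(0,4) -> caps B=0 W=1
Move 12: W@(4,4) -> caps B=0 W=1

Answer: 0 1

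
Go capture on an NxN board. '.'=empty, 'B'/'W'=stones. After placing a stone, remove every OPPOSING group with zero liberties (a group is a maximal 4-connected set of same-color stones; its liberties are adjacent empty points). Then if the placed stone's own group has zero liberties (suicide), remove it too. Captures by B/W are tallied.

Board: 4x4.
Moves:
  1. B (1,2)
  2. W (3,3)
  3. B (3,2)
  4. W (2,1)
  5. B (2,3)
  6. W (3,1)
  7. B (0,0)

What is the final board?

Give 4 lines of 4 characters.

Answer: B...
..B.
.W.B
.WB.

Derivation:
Move 1: B@(1,2) -> caps B=0 W=0
Move 2: W@(3,3) -> caps B=0 W=0
Move 3: B@(3,2) -> caps B=0 W=0
Move 4: W@(2,1) -> caps B=0 W=0
Move 5: B@(2,3) -> caps B=1 W=0
Move 6: W@(3,1) -> caps B=1 W=0
Move 7: B@(0,0) -> caps B=1 W=0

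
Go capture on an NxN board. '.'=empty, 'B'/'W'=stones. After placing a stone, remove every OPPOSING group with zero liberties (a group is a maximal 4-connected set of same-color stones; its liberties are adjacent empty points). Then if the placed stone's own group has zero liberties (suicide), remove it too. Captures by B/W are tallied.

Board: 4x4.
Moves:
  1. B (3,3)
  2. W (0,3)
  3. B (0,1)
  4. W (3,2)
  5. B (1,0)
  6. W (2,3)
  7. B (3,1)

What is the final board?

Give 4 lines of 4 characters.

Move 1: B@(3,3) -> caps B=0 W=0
Move 2: W@(0,3) -> caps B=0 W=0
Move 3: B@(0,1) -> caps B=0 W=0
Move 4: W@(3,2) -> caps B=0 W=0
Move 5: B@(1,0) -> caps B=0 W=0
Move 6: W@(2,3) -> caps B=0 W=1
Move 7: B@(3,1) -> caps B=0 W=1

Answer: .B.W
B...
...W
.BW.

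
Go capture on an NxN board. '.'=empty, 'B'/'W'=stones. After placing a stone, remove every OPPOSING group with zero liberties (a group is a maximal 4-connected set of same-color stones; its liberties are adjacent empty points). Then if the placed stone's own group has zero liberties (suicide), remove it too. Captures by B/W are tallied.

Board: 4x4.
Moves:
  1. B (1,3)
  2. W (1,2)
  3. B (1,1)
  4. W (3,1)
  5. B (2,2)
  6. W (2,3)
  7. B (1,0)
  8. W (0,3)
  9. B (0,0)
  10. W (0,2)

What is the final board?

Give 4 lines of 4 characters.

Answer: B.WW
BBW.
..BW
.W..

Derivation:
Move 1: B@(1,3) -> caps B=0 W=0
Move 2: W@(1,2) -> caps B=0 W=0
Move 3: B@(1,1) -> caps B=0 W=0
Move 4: W@(3,1) -> caps B=0 W=0
Move 5: B@(2,2) -> caps B=0 W=0
Move 6: W@(2,3) -> caps B=0 W=0
Move 7: B@(1,0) -> caps B=0 W=0
Move 8: W@(0,3) -> caps B=0 W=1
Move 9: B@(0,0) -> caps B=0 W=1
Move 10: W@(0,2) -> caps B=0 W=1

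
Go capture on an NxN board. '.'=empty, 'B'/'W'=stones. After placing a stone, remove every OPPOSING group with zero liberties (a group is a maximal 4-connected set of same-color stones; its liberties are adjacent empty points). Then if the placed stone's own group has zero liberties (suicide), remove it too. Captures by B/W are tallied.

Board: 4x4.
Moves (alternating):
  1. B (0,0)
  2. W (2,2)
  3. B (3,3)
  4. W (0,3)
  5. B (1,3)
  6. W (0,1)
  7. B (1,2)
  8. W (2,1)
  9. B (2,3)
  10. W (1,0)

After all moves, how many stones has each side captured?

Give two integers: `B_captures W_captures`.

Answer: 0 1

Derivation:
Move 1: B@(0,0) -> caps B=0 W=0
Move 2: W@(2,2) -> caps B=0 W=0
Move 3: B@(3,3) -> caps B=0 W=0
Move 4: W@(0,3) -> caps B=0 W=0
Move 5: B@(1,3) -> caps B=0 W=0
Move 6: W@(0,1) -> caps B=0 W=0
Move 7: B@(1,2) -> caps B=0 W=0
Move 8: W@(2,1) -> caps B=0 W=0
Move 9: B@(2,3) -> caps B=0 W=0
Move 10: W@(1,0) -> caps B=0 W=1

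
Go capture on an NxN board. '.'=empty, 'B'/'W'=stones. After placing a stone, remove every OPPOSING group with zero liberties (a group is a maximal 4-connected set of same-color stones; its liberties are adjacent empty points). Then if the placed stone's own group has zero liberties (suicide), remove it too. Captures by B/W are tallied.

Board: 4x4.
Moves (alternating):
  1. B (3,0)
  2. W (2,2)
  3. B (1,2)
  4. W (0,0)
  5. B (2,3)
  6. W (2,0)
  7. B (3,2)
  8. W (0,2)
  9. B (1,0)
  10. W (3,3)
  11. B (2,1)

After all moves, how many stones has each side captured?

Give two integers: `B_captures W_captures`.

Answer: 2 0

Derivation:
Move 1: B@(3,0) -> caps B=0 W=0
Move 2: W@(2,2) -> caps B=0 W=0
Move 3: B@(1,2) -> caps B=0 W=0
Move 4: W@(0,0) -> caps B=0 W=0
Move 5: B@(2,3) -> caps B=0 W=0
Move 6: W@(2,0) -> caps B=0 W=0
Move 7: B@(3,2) -> caps B=0 W=0
Move 8: W@(0,2) -> caps B=0 W=0
Move 9: B@(1,0) -> caps B=0 W=0
Move 10: W@(3,3) -> caps B=0 W=0
Move 11: B@(2,1) -> caps B=2 W=0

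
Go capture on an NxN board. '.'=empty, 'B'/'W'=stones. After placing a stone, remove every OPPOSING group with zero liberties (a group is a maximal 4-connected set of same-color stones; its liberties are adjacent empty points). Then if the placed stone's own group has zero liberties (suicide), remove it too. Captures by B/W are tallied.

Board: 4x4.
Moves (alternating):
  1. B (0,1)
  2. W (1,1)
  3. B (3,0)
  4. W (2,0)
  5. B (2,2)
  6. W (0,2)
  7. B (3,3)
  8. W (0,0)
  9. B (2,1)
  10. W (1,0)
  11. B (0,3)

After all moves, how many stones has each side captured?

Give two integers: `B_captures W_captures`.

Move 1: B@(0,1) -> caps B=0 W=0
Move 2: W@(1,1) -> caps B=0 W=0
Move 3: B@(3,0) -> caps B=0 W=0
Move 4: W@(2,0) -> caps B=0 W=0
Move 5: B@(2,2) -> caps B=0 W=0
Move 6: W@(0,2) -> caps B=0 W=0
Move 7: B@(3,3) -> caps B=0 W=0
Move 8: W@(0,0) -> caps B=0 W=1
Move 9: B@(2,1) -> caps B=0 W=1
Move 10: W@(1,0) -> caps B=0 W=1
Move 11: B@(0,3) -> caps B=0 W=1

Answer: 0 1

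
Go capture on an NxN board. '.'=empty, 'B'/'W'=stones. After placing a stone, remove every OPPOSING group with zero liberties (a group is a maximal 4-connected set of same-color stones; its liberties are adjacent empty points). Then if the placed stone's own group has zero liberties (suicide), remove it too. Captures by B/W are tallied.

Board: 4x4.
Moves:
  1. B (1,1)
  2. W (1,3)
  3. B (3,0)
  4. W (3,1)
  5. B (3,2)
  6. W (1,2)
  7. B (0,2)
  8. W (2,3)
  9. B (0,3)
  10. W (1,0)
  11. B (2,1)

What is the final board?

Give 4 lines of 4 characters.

Answer: ..BB
WBWW
.B.W
B.B.

Derivation:
Move 1: B@(1,1) -> caps B=0 W=0
Move 2: W@(1,3) -> caps B=0 W=0
Move 3: B@(3,0) -> caps B=0 W=0
Move 4: W@(3,1) -> caps B=0 W=0
Move 5: B@(3,2) -> caps B=0 W=0
Move 6: W@(1,2) -> caps B=0 W=0
Move 7: B@(0,2) -> caps B=0 W=0
Move 8: W@(2,3) -> caps B=0 W=0
Move 9: B@(0,3) -> caps B=0 W=0
Move 10: W@(1,0) -> caps B=0 W=0
Move 11: B@(2,1) -> caps B=1 W=0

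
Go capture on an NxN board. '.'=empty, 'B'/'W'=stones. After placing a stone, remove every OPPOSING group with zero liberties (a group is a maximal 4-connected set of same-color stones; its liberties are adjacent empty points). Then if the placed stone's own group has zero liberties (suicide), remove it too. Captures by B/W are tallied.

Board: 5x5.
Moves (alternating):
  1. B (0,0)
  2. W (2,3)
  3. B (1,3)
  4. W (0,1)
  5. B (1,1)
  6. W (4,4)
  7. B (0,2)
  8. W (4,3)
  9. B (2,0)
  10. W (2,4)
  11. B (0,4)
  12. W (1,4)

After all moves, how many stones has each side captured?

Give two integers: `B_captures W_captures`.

Answer: 1 0

Derivation:
Move 1: B@(0,0) -> caps B=0 W=0
Move 2: W@(2,3) -> caps B=0 W=0
Move 3: B@(1,3) -> caps B=0 W=0
Move 4: W@(0,1) -> caps B=0 W=0
Move 5: B@(1,1) -> caps B=0 W=0
Move 6: W@(4,4) -> caps B=0 W=0
Move 7: B@(0,2) -> caps B=1 W=0
Move 8: W@(4,3) -> caps B=1 W=0
Move 9: B@(2,0) -> caps B=1 W=0
Move 10: W@(2,4) -> caps B=1 W=0
Move 11: B@(0,4) -> caps B=1 W=0
Move 12: W@(1,4) -> caps B=1 W=0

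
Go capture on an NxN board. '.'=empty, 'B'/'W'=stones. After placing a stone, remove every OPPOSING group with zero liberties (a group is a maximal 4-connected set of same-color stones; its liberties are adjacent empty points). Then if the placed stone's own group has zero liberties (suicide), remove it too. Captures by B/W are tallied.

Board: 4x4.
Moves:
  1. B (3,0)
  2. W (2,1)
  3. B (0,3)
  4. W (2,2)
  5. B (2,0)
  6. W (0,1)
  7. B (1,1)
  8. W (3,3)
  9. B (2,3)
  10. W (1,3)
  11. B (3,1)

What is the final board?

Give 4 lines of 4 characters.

Move 1: B@(3,0) -> caps B=0 W=0
Move 2: W@(2,1) -> caps B=0 W=0
Move 3: B@(0,3) -> caps B=0 W=0
Move 4: W@(2,2) -> caps B=0 W=0
Move 5: B@(2,0) -> caps B=0 W=0
Move 6: W@(0,1) -> caps B=0 W=0
Move 7: B@(1,1) -> caps B=0 W=0
Move 8: W@(3,3) -> caps B=0 W=0
Move 9: B@(2,3) -> caps B=0 W=0
Move 10: W@(1,3) -> caps B=0 W=1
Move 11: B@(3,1) -> caps B=0 W=1

Answer: .W.B
.B.W
BWW.
BB.W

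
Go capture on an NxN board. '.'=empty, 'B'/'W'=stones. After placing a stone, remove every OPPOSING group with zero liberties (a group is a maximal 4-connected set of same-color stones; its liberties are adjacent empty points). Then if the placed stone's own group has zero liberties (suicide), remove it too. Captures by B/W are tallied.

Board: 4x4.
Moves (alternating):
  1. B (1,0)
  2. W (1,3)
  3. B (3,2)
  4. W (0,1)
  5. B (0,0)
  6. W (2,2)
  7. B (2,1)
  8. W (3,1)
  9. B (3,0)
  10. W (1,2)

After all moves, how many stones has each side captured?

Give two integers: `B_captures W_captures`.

Answer: 1 0

Derivation:
Move 1: B@(1,0) -> caps B=0 W=0
Move 2: W@(1,3) -> caps B=0 W=0
Move 3: B@(3,2) -> caps B=0 W=0
Move 4: W@(0,1) -> caps B=0 W=0
Move 5: B@(0,0) -> caps B=0 W=0
Move 6: W@(2,2) -> caps B=0 W=0
Move 7: B@(2,1) -> caps B=0 W=0
Move 8: W@(3,1) -> caps B=0 W=0
Move 9: B@(3,0) -> caps B=1 W=0
Move 10: W@(1,2) -> caps B=1 W=0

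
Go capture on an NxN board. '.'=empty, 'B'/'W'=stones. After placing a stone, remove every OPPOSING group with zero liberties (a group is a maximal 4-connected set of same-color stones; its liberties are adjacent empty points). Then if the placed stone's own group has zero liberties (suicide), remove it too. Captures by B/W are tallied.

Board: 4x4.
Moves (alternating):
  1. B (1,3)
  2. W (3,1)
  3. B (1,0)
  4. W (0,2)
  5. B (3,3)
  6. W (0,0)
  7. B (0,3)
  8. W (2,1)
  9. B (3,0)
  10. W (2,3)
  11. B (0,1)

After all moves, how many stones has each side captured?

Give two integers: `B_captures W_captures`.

Answer: 1 0

Derivation:
Move 1: B@(1,3) -> caps B=0 W=0
Move 2: W@(3,1) -> caps B=0 W=0
Move 3: B@(1,0) -> caps B=0 W=0
Move 4: W@(0,2) -> caps B=0 W=0
Move 5: B@(3,3) -> caps B=0 W=0
Move 6: W@(0,0) -> caps B=0 W=0
Move 7: B@(0,3) -> caps B=0 W=0
Move 8: W@(2,1) -> caps B=0 W=0
Move 9: B@(3,0) -> caps B=0 W=0
Move 10: W@(2,3) -> caps B=0 W=0
Move 11: B@(0,1) -> caps B=1 W=0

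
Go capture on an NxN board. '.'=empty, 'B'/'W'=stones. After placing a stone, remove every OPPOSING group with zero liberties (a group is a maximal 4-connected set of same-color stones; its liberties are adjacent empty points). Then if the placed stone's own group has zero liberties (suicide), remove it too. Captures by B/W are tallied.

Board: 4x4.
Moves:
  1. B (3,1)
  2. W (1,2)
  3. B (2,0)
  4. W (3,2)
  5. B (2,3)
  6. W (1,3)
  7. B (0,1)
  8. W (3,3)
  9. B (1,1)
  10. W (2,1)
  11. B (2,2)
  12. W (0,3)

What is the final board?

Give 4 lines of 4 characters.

Answer: .B.W
.BWW
B.BB
.B..

Derivation:
Move 1: B@(3,1) -> caps B=0 W=0
Move 2: W@(1,2) -> caps B=0 W=0
Move 3: B@(2,0) -> caps B=0 W=0
Move 4: W@(3,2) -> caps B=0 W=0
Move 5: B@(2,3) -> caps B=0 W=0
Move 6: W@(1,3) -> caps B=0 W=0
Move 7: B@(0,1) -> caps B=0 W=0
Move 8: W@(3,3) -> caps B=0 W=0
Move 9: B@(1,1) -> caps B=0 W=0
Move 10: W@(2,1) -> caps B=0 W=0
Move 11: B@(2,2) -> caps B=3 W=0
Move 12: W@(0,3) -> caps B=3 W=0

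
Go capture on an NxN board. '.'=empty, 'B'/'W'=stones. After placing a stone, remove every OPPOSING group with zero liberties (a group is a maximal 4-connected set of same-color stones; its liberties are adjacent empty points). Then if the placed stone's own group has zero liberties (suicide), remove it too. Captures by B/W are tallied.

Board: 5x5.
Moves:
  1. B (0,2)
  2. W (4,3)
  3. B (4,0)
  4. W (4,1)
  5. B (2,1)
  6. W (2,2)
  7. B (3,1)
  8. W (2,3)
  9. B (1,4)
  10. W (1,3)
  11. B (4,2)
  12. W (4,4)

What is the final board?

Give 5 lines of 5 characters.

Move 1: B@(0,2) -> caps B=0 W=0
Move 2: W@(4,3) -> caps B=0 W=0
Move 3: B@(4,0) -> caps B=0 W=0
Move 4: W@(4,1) -> caps B=0 W=0
Move 5: B@(2,1) -> caps B=0 W=0
Move 6: W@(2,2) -> caps B=0 W=0
Move 7: B@(3,1) -> caps B=0 W=0
Move 8: W@(2,3) -> caps B=0 W=0
Move 9: B@(1,4) -> caps B=0 W=0
Move 10: W@(1,3) -> caps B=0 W=0
Move 11: B@(4,2) -> caps B=1 W=0
Move 12: W@(4,4) -> caps B=1 W=0

Answer: ..B..
...WB
.BWW.
.B...
B.BWW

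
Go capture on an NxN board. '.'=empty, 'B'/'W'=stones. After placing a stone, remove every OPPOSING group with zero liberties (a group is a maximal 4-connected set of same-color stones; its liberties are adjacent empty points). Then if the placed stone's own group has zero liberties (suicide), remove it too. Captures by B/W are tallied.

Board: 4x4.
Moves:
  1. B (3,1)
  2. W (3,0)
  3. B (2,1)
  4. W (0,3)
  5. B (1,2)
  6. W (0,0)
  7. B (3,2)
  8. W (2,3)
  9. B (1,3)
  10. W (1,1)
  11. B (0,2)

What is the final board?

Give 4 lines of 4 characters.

Move 1: B@(3,1) -> caps B=0 W=0
Move 2: W@(3,0) -> caps B=0 W=0
Move 3: B@(2,1) -> caps B=0 W=0
Move 4: W@(0,3) -> caps B=0 W=0
Move 5: B@(1,2) -> caps B=0 W=0
Move 6: W@(0,0) -> caps B=0 W=0
Move 7: B@(3,2) -> caps B=0 W=0
Move 8: W@(2,3) -> caps B=0 W=0
Move 9: B@(1,3) -> caps B=0 W=0
Move 10: W@(1,1) -> caps B=0 W=0
Move 11: B@(0,2) -> caps B=1 W=0

Answer: W.B.
.WBB
.B.W
WBB.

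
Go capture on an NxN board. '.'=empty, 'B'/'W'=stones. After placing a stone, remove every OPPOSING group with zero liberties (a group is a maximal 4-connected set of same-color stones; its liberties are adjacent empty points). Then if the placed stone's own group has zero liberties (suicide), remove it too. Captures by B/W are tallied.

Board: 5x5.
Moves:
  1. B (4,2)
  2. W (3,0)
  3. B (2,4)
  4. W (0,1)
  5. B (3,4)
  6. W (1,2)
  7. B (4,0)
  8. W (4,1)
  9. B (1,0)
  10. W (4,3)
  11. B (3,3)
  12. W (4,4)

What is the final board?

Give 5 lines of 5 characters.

Answer: .W...
B.W..
....B
W..BB
.WB..

Derivation:
Move 1: B@(4,2) -> caps B=0 W=0
Move 2: W@(3,0) -> caps B=0 W=0
Move 3: B@(2,4) -> caps B=0 W=0
Move 4: W@(0,1) -> caps B=0 W=0
Move 5: B@(3,4) -> caps B=0 W=0
Move 6: W@(1,2) -> caps B=0 W=0
Move 7: B@(4,0) -> caps B=0 W=0
Move 8: W@(4,1) -> caps B=0 W=1
Move 9: B@(1,0) -> caps B=0 W=1
Move 10: W@(4,3) -> caps B=0 W=1
Move 11: B@(3,3) -> caps B=0 W=1
Move 12: W@(4,4) -> caps B=0 W=1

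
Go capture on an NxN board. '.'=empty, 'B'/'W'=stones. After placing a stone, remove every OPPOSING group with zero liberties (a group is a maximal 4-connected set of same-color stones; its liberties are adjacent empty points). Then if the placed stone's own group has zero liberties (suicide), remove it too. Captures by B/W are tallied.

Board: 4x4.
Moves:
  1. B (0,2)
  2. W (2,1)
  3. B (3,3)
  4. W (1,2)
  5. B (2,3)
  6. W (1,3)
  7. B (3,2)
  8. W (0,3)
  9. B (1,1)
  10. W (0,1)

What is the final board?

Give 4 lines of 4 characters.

Move 1: B@(0,2) -> caps B=0 W=0
Move 2: W@(2,1) -> caps B=0 W=0
Move 3: B@(3,3) -> caps B=0 W=0
Move 4: W@(1,2) -> caps B=0 W=0
Move 5: B@(2,3) -> caps B=0 W=0
Move 6: W@(1,3) -> caps B=0 W=0
Move 7: B@(3,2) -> caps B=0 W=0
Move 8: W@(0,3) -> caps B=0 W=0
Move 9: B@(1,1) -> caps B=0 W=0
Move 10: W@(0,1) -> caps B=0 W=1

Answer: .W.W
.BWW
.W.B
..BB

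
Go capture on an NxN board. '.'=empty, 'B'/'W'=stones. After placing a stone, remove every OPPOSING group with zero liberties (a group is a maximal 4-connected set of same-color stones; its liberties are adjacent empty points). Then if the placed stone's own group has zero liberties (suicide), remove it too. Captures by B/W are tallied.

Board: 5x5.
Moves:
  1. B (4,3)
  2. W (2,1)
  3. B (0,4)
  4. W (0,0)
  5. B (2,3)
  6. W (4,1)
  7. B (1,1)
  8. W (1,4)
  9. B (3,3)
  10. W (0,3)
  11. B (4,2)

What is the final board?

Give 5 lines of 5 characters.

Answer: W..W.
.B..W
.W.B.
...B.
.WBB.

Derivation:
Move 1: B@(4,3) -> caps B=0 W=0
Move 2: W@(2,1) -> caps B=0 W=0
Move 3: B@(0,4) -> caps B=0 W=0
Move 4: W@(0,0) -> caps B=0 W=0
Move 5: B@(2,3) -> caps B=0 W=0
Move 6: W@(4,1) -> caps B=0 W=0
Move 7: B@(1,1) -> caps B=0 W=0
Move 8: W@(1,4) -> caps B=0 W=0
Move 9: B@(3,3) -> caps B=0 W=0
Move 10: W@(0,3) -> caps B=0 W=1
Move 11: B@(4,2) -> caps B=0 W=1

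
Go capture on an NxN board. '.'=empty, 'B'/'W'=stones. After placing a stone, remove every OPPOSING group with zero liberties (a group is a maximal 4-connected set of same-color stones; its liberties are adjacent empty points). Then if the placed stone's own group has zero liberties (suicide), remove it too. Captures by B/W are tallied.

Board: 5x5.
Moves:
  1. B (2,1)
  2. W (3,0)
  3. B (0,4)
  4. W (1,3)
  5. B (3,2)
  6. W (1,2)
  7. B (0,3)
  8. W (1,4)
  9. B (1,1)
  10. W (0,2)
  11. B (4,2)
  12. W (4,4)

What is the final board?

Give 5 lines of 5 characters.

Move 1: B@(2,1) -> caps B=0 W=0
Move 2: W@(3,0) -> caps B=0 W=0
Move 3: B@(0,4) -> caps B=0 W=0
Move 4: W@(1,3) -> caps B=0 W=0
Move 5: B@(3,2) -> caps B=0 W=0
Move 6: W@(1,2) -> caps B=0 W=0
Move 7: B@(0,3) -> caps B=0 W=0
Move 8: W@(1,4) -> caps B=0 W=0
Move 9: B@(1,1) -> caps B=0 W=0
Move 10: W@(0,2) -> caps B=0 W=2
Move 11: B@(4,2) -> caps B=0 W=2
Move 12: W@(4,4) -> caps B=0 W=2

Answer: ..W..
.BWWW
.B...
W.B..
..B.W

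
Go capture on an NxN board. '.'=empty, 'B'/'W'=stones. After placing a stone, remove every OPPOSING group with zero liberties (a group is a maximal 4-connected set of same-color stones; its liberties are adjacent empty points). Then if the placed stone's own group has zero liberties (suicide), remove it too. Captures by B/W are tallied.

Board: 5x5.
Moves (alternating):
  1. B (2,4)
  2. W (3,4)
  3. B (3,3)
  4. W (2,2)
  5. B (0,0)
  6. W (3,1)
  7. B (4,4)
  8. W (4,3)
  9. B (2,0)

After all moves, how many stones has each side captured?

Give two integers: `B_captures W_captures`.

Move 1: B@(2,4) -> caps B=0 W=0
Move 2: W@(3,4) -> caps B=0 W=0
Move 3: B@(3,3) -> caps B=0 W=0
Move 4: W@(2,2) -> caps B=0 W=0
Move 5: B@(0,0) -> caps B=0 W=0
Move 6: W@(3,1) -> caps B=0 W=0
Move 7: B@(4,4) -> caps B=1 W=0
Move 8: W@(4,3) -> caps B=1 W=0
Move 9: B@(2,0) -> caps B=1 W=0

Answer: 1 0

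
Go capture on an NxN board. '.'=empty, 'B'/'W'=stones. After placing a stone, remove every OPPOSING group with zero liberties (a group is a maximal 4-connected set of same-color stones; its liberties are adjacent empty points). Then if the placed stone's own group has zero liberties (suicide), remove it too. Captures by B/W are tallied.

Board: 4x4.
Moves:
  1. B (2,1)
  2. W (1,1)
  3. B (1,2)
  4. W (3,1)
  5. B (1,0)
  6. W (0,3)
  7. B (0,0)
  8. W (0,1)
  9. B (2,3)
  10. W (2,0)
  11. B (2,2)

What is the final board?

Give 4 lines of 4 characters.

Move 1: B@(2,1) -> caps B=0 W=0
Move 2: W@(1,1) -> caps B=0 W=0
Move 3: B@(1,2) -> caps B=0 W=0
Move 4: W@(3,1) -> caps B=0 W=0
Move 5: B@(1,0) -> caps B=0 W=0
Move 6: W@(0,3) -> caps B=0 W=0
Move 7: B@(0,0) -> caps B=0 W=0
Move 8: W@(0,1) -> caps B=0 W=0
Move 9: B@(2,3) -> caps B=0 W=0
Move 10: W@(2,0) -> caps B=0 W=2
Move 11: B@(2,2) -> caps B=0 W=2

Answer: .W.W
.WB.
WBBB
.W..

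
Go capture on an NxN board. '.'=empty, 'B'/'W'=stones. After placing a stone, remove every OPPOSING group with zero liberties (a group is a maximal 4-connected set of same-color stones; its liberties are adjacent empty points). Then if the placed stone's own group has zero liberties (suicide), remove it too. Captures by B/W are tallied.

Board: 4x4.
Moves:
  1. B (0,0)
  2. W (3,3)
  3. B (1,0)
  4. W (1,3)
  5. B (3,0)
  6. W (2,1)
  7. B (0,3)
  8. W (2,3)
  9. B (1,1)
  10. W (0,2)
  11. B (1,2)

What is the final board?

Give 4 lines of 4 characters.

Move 1: B@(0,0) -> caps B=0 W=0
Move 2: W@(3,3) -> caps B=0 W=0
Move 3: B@(1,0) -> caps B=0 W=0
Move 4: W@(1,3) -> caps B=0 W=0
Move 5: B@(3,0) -> caps B=0 W=0
Move 6: W@(2,1) -> caps B=0 W=0
Move 7: B@(0,3) -> caps B=0 W=0
Move 8: W@(2,3) -> caps B=0 W=0
Move 9: B@(1,1) -> caps B=0 W=0
Move 10: W@(0,2) -> caps B=0 W=1
Move 11: B@(1,2) -> caps B=0 W=1

Answer: B.W.
BBBW
.W.W
B..W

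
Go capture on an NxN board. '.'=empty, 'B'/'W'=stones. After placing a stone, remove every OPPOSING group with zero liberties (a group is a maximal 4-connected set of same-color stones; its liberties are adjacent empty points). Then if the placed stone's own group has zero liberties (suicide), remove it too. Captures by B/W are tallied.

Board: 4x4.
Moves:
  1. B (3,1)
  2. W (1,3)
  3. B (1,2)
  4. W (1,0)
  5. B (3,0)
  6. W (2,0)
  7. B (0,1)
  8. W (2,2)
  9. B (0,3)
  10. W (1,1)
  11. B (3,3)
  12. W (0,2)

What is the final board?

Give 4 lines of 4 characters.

Answer: .BW.
WW.W
W.W.
BB.B

Derivation:
Move 1: B@(3,1) -> caps B=0 W=0
Move 2: W@(1,3) -> caps B=0 W=0
Move 3: B@(1,2) -> caps B=0 W=0
Move 4: W@(1,0) -> caps B=0 W=0
Move 5: B@(3,0) -> caps B=0 W=0
Move 6: W@(2,0) -> caps B=0 W=0
Move 7: B@(0,1) -> caps B=0 W=0
Move 8: W@(2,2) -> caps B=0 W=0
Move 9: B@(0,3) -> caps B=0 W=0
Move 10: W@(1,1) -> caps B=0 W=0
Move 11: B@(3,3) -> caps B=0 W=0
Move 12: W@(0,2) -> caps B=0 W=2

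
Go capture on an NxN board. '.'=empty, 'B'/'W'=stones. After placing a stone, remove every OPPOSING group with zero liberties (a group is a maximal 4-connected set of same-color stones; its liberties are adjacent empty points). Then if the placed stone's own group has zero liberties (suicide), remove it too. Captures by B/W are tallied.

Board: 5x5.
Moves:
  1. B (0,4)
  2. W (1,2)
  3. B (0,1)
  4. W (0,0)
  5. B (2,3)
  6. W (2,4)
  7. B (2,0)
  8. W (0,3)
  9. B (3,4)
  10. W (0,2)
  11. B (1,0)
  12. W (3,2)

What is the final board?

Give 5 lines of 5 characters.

Answer: .BWWB
B.W..
B..BW
..W.B
.....

Derivation:
Move 1: B@(0,4) -> caps B=0 W=0
Move 2: W@(1,2) -> caps B=0 W=0
Move 3: B@(0,1) -> caps B=0 W=0
Move 4: W@(0,0) -> caps B=0 W=0
Move 5: B@(2,3) -> caps B=0 W=0
Move 6: W@(2,4) -> caps B=0 W=0
Move 7: B@(2,0) -> caps B=0 W=0
Move 8: W@(0,3) -> caps B=0 W=0
Move 9: B@(3,4) -> caps B=0 W=0
Move 10: W@(0,2) -> caps B=0 W=0
Move 11: B@(1,0) -> caps B=1 W=0
Move 12: W@(3,2) -> caps B=1 W=0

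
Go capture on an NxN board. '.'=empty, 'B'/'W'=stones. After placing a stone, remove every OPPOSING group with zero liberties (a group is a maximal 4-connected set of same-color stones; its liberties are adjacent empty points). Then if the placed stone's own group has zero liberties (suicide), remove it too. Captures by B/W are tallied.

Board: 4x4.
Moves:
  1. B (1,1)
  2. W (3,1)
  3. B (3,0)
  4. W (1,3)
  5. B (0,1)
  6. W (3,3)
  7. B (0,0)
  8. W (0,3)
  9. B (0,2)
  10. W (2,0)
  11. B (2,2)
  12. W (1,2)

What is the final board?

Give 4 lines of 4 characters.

Move 1: B@(1,1) -> caps B=0 W=0
Move 2: W@(3,1) -> caps B=0 W=0
Move 3: B@(3,0) -> caps B=0 W=0
Move 4: W@(1,3) -> caps B=0 W=0
Move 5: B@(0,1) -> caps B=0 W=0
Move 6: W@(3,3) -> caps B=0 W=0
Move 7: B@(0,0) -> caps B=0 W=0
Move 8: W@(0,3) -> caps B=0 W=0
Move 9: B@(0,2) -> caps B=0 W=0
Move 10: W@(2,0) -> caps B=0 W=1
Move 11: B@(2,2) -> caps B=0 W=1
Move 12: W@(1,2) -> caps B=0 W=1

Answer: BBBW
.BWW
W.B.
.W.W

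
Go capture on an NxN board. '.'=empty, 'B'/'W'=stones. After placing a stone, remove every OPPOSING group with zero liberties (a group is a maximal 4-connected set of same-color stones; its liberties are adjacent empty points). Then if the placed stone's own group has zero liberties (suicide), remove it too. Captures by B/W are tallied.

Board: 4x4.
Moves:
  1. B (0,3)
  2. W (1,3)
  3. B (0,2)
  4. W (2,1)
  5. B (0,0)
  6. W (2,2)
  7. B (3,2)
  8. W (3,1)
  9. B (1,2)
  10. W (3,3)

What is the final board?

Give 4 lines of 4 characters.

Answer: B.BB
..BW
.WW.
.W.W

Derivation:
Move 1: B@(0,3) -> caps B=0 W=0
Move 2: W@(1,3) -> caps B=0 W=0
Move 3: B@(0,2) -> caps B=0 W=0
Move 4: W@(2,1) -> caps B=0 W=0
Move 5: B@(0,0) -> caps B=0 W=0
Move 6: W@(2,2) -> caps B=0 W=0
Move 7: B@(3,2) -> caps B=0 W=0
Move 8: W@(3,1) -> caps B=0 W=0
Move 9: B@(1,2) -> caps B=0 W=0
Move 10: W@(3,3) -> caps B=0 W=1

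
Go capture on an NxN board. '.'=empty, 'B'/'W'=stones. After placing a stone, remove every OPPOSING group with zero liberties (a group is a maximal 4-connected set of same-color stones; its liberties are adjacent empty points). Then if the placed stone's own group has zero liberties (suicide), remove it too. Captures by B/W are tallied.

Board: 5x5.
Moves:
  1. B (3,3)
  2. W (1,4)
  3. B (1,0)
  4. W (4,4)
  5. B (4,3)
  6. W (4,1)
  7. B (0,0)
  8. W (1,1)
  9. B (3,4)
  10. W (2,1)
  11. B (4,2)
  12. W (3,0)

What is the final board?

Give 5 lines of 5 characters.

Move 1: B@(3,3) -> caps B=0 W=0
Move 2: W@(1,4) -> caps B=0 W=0
Move 3: B@(1,0) -> caps B=0 W=0
Move 4: W@(4,4) -> caps B=0 W=0
Move 5: B@(4,3) -> caps B=0 W=0
Move 6: W@(4,1) -> caps B=0 W=0
Move 7: B@(0,0) -> caps B=0 W=0
Move 8: W@(1,1) -> caps B=0 W=0
Move 9: B@(3,4) -> caps B=1 W=0
Move 10: W@(2,1) -> caps B=1 W=0
Move 11: B@(4,2) -> caps B=1 W=0
Move 12: W@(3,0) -> caps B=1 W=0

Answer: B....
BW..W
.W...
W..BB
.WBB.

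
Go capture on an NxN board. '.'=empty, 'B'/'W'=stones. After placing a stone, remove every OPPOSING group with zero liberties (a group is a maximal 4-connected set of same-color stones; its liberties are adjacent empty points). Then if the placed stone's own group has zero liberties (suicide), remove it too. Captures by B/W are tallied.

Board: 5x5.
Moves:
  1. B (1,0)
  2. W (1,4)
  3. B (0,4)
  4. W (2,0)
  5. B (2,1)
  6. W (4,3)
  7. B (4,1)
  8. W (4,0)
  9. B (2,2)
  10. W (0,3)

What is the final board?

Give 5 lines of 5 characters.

Answer: ...W.
B...W
WBB..
.....
WB.W.

Derivation:
Move 1: B@(1,0) -> caps B=0 W=0
Move 2: W@(1,4) -> caps B=0 W=0
Move 3: B@(0,4) -> caps B=0 W=0
Move 4: W@(2,0) -> caps B=0 W=0
Move 5: B@(2,1) -> caps B=0 W=0
Move 6: W@(4,3) -> caps B=0 W=0
Move 7: B@(4,1) -> caps B=0 W=0
Move 8: W@(4,0) -> caps B=0 W=0
Move 9: B@(2,2) -> caps B=0 W=0
Move 10: W@(0,3) -> caps B=0 W=1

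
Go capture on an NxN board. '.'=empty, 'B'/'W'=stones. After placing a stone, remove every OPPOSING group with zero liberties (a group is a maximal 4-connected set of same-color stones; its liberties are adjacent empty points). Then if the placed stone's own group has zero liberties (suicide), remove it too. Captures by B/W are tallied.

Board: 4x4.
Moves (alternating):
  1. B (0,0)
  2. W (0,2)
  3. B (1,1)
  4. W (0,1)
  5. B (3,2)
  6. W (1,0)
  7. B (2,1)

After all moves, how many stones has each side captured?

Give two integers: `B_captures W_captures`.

Move 1: B@(0,0) -> caps B=0 W=0
Move 2: W@(0,2) -> caps B=0 W=0
Move 3: B@(1,1) -> caps B=0 W=0
Move 4: W@(0,1) -> caps B=0 W=0
Move 5: B@(3,2) -> caps B=0 W=0
Move 6: W@(1,0) -> caps B=0 W=1
Move 7: B@(2,1) -> caps B=0 W=1

Answer: 0 1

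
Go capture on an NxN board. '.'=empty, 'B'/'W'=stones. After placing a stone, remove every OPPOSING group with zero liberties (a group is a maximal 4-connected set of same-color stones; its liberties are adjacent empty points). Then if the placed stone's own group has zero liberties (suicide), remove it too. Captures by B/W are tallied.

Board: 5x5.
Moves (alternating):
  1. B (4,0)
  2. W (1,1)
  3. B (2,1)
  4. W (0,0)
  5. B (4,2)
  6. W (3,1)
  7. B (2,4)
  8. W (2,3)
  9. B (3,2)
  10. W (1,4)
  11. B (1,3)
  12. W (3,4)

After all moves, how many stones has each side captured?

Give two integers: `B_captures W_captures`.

Answer: 0 1

Derivation:
Move 1: B@(4,0) -> caps B=0 W=0
Move 2: W@(1,1) -> caps B=0 W=0
Move 3: B@(2,1) -> caps B=0 W=0
Move 4: W@(0,0) -> caps B=0 W=0
Move 5: B@(4,2) -> caps B=0 W=0
Move 6: W@(3,1) -> caps B=0 W=0
Move 7: B@(2,4) -> caps B=0 W=0
Move 8: W@(2,3) -> caps B=0 W=0
Move 9: B@(3,2) -> caps B=0 W=0
Move 10: W@(1,4) -> caps B=0 W=0
Move 11: B@(1,3) -> caps B=0 W=0
Move 12: W@(3,4) -> caps B=0 W=1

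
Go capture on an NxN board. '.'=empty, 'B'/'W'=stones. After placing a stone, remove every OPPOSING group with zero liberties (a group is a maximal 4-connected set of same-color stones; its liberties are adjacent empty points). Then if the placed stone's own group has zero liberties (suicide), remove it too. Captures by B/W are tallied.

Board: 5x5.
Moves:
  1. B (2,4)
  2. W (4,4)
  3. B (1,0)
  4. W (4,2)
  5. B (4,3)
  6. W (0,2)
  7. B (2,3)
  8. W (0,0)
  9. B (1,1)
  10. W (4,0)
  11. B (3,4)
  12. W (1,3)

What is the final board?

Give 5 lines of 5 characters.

Answer: W.W..
BB.W.
...BB
....B
W.WB.

Derivation:
Move 1: B@(2,4) -> caps B=0 W=0
Move 2: W@(4,4) -> caps B=0 W=0
Move 3: B@(1,0) -> caps B=0 W=0
Move 4: W@(4,2) -> caps B=0 W=0
Move 5: B@(4,3) -> caps B=0 W=0
Move 6: W@(0,2) -> caps B=0 W=0
Move 7: B@(2,3) -> caps B=0 W=0
Move 8: W@(0,0) -> caps B=0 W=0
Move 9: B@(1,1) -> caps B=0 W=0
Move 10: W@(4,0) -> caps B=0 W=0
Move 11: B@(3,4) -> caps B=1 W=0
Move 12: W@(1,3) -> caps B=1 W=0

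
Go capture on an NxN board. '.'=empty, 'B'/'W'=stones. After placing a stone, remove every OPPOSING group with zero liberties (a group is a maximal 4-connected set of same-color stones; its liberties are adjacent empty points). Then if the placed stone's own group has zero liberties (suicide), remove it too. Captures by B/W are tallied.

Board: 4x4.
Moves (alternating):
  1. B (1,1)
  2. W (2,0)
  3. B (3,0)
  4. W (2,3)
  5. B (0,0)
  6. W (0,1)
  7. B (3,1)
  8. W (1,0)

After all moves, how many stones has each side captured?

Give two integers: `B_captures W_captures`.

Answer: 0 1

Derivation:
Move 1: B@(1,1) -> caps B=0 W=0
Move 2: W@(2,0) -> caps B=0 W=0
Move 3: B@(3,0) -> caps B=0 W=0
Move 4: W@(2,3) -> caps B=0 W=0
Move 5: B@(0,0) -> caps B=0 W=0
Move 6: W@(0,1) -> caps B=0 W=0
Move 7: B@(3,1) -> caps B=0 W=0
Move 8: W@(1,0) -> caps B=0 W=1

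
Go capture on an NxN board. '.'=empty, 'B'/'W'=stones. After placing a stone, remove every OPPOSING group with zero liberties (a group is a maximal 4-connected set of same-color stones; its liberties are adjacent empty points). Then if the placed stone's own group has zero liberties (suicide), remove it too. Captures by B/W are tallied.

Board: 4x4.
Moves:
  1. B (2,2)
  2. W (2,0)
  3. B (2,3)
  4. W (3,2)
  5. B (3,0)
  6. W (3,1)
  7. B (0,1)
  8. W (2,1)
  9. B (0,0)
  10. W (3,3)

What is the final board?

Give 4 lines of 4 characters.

Answer: BB..
....
WWBB
.WWW

Derivation:
Move 1: B@(2,2) -> caps B=0 W=0
Move 2: W@(2,0) -> caps B=0 W=0
Move 3: B@(2,3) -> caps B=0 W=0
Move 4: W@(3,2) -> caps B=0 W=0
Move 5: B@(3,0) -> caps B=0 W=0
Move 6: W@(3,1) -> caps B=0 W=1
Move 7: B@(0,1) -> caps B=0 W=1
Move 8: W@(2,1) -> caps B=0 W=1
Move 9: B@(0,0) -> caps B=0 W=1
Move 10: W@(3,3) -> caps B=0 W=1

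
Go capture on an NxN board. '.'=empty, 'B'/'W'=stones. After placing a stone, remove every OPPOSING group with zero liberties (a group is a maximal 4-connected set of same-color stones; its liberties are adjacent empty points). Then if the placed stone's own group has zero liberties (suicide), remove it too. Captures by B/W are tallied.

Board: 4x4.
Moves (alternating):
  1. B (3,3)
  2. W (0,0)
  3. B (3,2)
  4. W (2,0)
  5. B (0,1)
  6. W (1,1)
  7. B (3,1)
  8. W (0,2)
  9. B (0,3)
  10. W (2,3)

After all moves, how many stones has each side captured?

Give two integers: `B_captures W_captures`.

Move 1: B@(3,3) -> caps B=0 W=0
Move 2: W@(0,0) -> caps B=0 W=0
Move 3: B@(3,2) -> caps B=0 W=0
Move 4: W@(2,0) -> caps B=0 W=0
Move 5: B@(0,1) -> caps B=0 W=0
Move 6: W@(1,1) -> caps B=0 W=0
Move 7: B@(3,1) -> caps B=0 W=0
Move 8: W@(0,2) -> caps B=0 W=1
Move 9: B@(0,3) -> caps B=0 W=1
Move 10: W@(2,3) -> caps B=0 W=1

Answer: 0 1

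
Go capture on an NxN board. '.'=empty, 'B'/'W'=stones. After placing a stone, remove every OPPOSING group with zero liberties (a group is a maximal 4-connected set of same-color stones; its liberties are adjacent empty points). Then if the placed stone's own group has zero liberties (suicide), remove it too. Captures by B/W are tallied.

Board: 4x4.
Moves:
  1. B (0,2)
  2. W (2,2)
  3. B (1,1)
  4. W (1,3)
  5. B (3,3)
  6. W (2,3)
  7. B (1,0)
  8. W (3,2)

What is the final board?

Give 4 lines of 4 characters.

Move 1: B@(0,2) -> caps B=0 W=0
Move 2: W@(2,2) -> caps B=0 W=0
Move 3: B@(1,1) -> caps B=0 W=0
Move 4: W@(1,3) -> caps B=0 W=0
Move 5: B@(3,3) -> caps B=0 W=0
Move 6: W@(2,3) -> caps B=0 W=0
Move 7: B@(1,0) -> caps B=0 W=0
Move 8: W@(3,2) -> caps B=0 W=1

Answer: ..B.
BB.W
..WW
..W.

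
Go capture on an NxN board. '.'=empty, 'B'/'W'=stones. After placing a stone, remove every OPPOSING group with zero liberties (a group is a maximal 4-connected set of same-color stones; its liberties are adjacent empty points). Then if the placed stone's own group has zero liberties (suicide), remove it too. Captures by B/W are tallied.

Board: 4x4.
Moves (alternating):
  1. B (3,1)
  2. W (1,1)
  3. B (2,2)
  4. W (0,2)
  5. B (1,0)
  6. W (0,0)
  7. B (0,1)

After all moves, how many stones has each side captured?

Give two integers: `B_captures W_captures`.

Answer: 1 0

Derivation:
Move 1: B@(3,1) -> caps B=0 W=0
Move 2: W@(1,1) -> caps B=0 W=0
Move 3: B@(2,2) -> caps B=0 W=0
Move 4: W@(0,2) -> caps B=0 W=0
Move 5: B@(1,0) -> caps B=0 W=0
Move 6: W@(0,0) -> caps B=0 W=0
Move 7: B@(0,1) -> caps B=1 W=0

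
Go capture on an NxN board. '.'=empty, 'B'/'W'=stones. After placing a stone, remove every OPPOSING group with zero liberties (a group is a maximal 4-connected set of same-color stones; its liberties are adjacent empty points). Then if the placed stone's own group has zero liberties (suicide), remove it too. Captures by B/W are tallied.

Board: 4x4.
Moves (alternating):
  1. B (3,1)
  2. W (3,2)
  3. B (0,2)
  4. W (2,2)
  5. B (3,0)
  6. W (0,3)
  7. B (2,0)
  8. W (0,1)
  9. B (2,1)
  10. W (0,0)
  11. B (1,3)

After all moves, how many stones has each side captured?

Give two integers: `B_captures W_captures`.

Answer: 1 0

Derivation:
Move 1: B@(3,1) -> caps B=0 W=0
Move 2: W@(3,2) -> caps B=0 W=0
Move 3: B@(0,2) -> caps B=0 W=0
Move 4: W@(2,2) -> caps B=0 W=0
Move 5: B@(3,0) -> caps B=0 W=0
Move 6: W@(0,3) -> caps B=0 W=0
Move 7: B@(2,0) -> caps B=0 W=0
Move 8: W@(0,1) -> caps B=0 W=0
Move 9: B@(2,1) -> caps B=0 W=0
Move 10: W@(0,0) -> caps B=0 W=0
Move 11: B@(1,3) -> caps B=1 W=0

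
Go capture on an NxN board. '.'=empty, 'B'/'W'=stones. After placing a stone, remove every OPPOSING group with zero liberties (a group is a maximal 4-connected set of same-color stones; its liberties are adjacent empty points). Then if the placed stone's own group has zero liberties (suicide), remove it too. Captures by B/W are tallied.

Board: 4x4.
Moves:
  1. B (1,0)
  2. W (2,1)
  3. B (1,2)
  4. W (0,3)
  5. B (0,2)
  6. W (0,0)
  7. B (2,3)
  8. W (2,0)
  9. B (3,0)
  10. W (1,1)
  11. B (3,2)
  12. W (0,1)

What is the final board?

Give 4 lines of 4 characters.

Move 1: B@(1,0) -> caps B=0 W=0
Move 2: W@(2,1) -> caps B=0 W=0
Move 3: B@(1,2) -> caps B=0 W=0
Move 4: W@(0,3) -> caps B=0 W=0
Move 5: B@(0,2) -> caps B=0 W=0
Move 6: W@(0,0) -> caps B=0 W=0
Move 7: B@(2,3) -> caps B=0 W=0
Move 8: W@(2,0) -> caps B=0 W=0
Move 9: B@(3,0) -> caps B=0 W=0
Move 10: W@(1,1) -> caps B=0 W=1
Move 11: B@(3,2) -> caps B=0 W=1
Move 12: W@(0,1) -> caps B=0 W=1

Answer: WWBW
.WB.
WW.B
B.B.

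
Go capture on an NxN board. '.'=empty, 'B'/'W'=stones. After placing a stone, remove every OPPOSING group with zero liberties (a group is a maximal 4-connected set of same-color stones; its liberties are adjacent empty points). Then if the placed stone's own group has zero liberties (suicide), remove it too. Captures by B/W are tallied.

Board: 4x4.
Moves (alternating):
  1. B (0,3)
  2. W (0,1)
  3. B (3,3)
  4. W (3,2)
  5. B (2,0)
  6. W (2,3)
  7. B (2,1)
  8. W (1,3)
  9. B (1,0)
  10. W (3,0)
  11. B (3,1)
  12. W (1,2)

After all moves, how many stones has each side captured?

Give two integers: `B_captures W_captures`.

Answer: 1 1

Derivation:
Move 1: B@(0,3) -> caps B=0 W=0
Move 2: W@(0,1) -> caps B=0 W=0
Move 3: B@(3,3) -> caps B=0 W=0
Move 4: W@(3,2) -> caps B=0 W=0
Move 5: B@(2,0) -> caps B=0 W=0
Move 6: W@(2,3) -> caps B=0 W=1
Move 7: B@(2,1) -> caps B=0 W=1
Move 8: W@(1,3) -> caps B=0 W=1
Move 9: B@(1,0) -> caps B=0 W=1
Move 10: W@(3,0) -> caps B=0 W=1
Move 11: B@(3,1) -> caps B=1 W=1
Move 12: W@(1,2) -> caps B=1 W=1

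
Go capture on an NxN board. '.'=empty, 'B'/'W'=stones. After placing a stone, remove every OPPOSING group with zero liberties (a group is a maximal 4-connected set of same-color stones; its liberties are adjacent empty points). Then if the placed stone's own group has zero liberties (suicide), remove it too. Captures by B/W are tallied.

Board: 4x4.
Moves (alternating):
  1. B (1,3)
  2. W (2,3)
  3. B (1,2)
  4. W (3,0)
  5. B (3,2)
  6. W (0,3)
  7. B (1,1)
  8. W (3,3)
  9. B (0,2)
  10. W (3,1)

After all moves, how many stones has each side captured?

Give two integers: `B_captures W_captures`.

Answer: 1 0

Derivation:
Move 1: B@(1,3) -> caps B=0 W=0
Move 2: W@(2,3) -> caps B=0 W=0
Move 3: B@(1,2) -> caps B=0 W=0
Move 4: W@(3,0) -> caps B=0 W=0
Move 5: B@(3,2) -> caps B=0 W=0
Move 6: W@(0,3) -> caps B=0 W=0
Move 7: B@(1,1) -> caps B=0 W=0
Move 8: W@(3,3) -> caps B=0 W=0
Move 9: B@(0,2) -> caps B=1 W=0
Move 10: W@(3,1) -> caps B=1 W=0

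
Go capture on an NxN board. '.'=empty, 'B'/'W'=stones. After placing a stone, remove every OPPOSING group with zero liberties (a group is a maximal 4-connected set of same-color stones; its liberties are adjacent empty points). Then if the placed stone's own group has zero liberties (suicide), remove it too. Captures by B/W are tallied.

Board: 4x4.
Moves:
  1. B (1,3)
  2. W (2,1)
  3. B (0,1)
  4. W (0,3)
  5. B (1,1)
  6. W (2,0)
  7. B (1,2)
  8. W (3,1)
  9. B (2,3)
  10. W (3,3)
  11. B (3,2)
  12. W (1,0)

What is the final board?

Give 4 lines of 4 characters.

Answer: .B.W
WBBB
WW.B
.WB.

Derivation:
Move 1: B@(1,3) -> caps B=0 W=0
Move 2: W@(2,1) -> caps B=0 W=0
Move 3: B@(0,1) -> caps B=0 W=0
Move 4: W@(0,3) -> caps B=0 W=0
Move 5: B@(1,1) -> caps B=0 W=0
Move 6: W@(2,0) -> caps B=0 W=0
Move 7: B@(1,2) -> caps B=0 W=0
Move 8: W@(3,1) -> caps B=0 W=0
Move 9: B@(2,3) -> caps B=0 W=0
Move 10: W@(3,3) -> caps B=0 W=0
Move 11: B@(3,2) -> caps B=1 W=0
Move 12: W@(1,0) -> caps B=1 W=0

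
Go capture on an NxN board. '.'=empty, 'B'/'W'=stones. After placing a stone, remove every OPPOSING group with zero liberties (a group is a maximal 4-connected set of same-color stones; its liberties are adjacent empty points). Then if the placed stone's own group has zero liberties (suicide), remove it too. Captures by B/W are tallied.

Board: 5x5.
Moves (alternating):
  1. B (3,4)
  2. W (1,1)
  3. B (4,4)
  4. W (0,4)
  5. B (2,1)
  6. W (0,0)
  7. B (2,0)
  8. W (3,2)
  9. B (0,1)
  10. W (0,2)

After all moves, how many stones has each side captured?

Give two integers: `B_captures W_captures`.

Answer: 0 1

Derivation:
Move 1: B@(3,4) -> caps B=0 W=0
Move 2: W@(1,1) -> caps B=0 W=0
Move 3: B@(4,4) -> caps B=0 W=0
Move 4: W@(0,4) -> caps B=0 W=0
Move 5: B@(2,1) -> caps B=0 W=0
Move 6: W@(0,0) -> caps B=0 W=0
Move 7: B@(2,0) -> caps B=0 W=0
Move 8: W@(3,2) -> caps B=0 W=0
Move 9: B@(0,1) -> caps B=0 W=0
Move 10: W@(0,2) -> caps B=0 W=1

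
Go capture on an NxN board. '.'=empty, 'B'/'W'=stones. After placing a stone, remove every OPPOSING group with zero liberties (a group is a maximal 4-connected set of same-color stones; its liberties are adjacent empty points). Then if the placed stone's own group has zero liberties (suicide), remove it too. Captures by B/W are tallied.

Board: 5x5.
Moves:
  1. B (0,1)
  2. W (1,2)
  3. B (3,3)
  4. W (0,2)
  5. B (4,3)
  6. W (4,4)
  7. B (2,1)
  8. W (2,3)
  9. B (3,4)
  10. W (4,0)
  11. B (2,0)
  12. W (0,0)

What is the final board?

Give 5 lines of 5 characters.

Move 1: B@(0,1) -> caps B=0 W=0
Move 2: W@(1,2) -> caps B=0 W=0
Move 3: B@(3,3) -> caps B=0 W=0
Move 4: W@(0,2) -> caps B=0 W=0
Move 5: B@(4,3) -> caps B=0 W=0
Move 6: W@(4,4) -> caps B=0 W=0
Move 7: B@(2,1) -> caps B=0 W=0
Move 8: W@(2,3) -> caps B=0 W=0
Move 9: B@(3,4) -> caps B=1 W=0
Move 10: W@(4,0) -> caps B=1 W=0
Move 11: B@(2,0) -> caps B=1 W=0
Move 12: W@(0,0) -> caps B=1 W=0

Answer: WBW..
..W..
BB.W.
...BB
W..B.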